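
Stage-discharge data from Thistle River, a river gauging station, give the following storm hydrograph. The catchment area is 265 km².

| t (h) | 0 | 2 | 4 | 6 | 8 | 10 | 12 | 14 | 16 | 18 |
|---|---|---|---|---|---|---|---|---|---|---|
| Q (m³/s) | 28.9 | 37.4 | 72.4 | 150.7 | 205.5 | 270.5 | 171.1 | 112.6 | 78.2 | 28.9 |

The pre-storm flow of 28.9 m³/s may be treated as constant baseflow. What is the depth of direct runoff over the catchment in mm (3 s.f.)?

d ≈ 23.6 mm

Direct runoff: 0.0, 8.5, 43.5, 121.8, 176.6, 241.6, 142.2, 83.7, 49.3, 0.0 m³/s; ΣQ_DR = 867.2 m³/s.
V = ΣQ_DR · Δt = 867.2 × 7200 s = 6.244 × 10^6 m³.
Over A = 265 km², depth = V / A = 23.6 mm.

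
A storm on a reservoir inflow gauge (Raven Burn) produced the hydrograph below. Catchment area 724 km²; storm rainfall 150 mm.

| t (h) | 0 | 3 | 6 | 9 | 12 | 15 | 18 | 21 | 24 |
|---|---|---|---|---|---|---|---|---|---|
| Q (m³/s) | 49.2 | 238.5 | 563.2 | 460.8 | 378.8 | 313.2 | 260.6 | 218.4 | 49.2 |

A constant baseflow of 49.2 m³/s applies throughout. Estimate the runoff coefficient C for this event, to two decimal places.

C ≈ 0.21

ΣQ_DR = 2089 m³/s; V = ΣQ_DR·Δt = 2.256 × 10^7 m³.
Runoff depth d = V / A = 31.16 mm.
C = d / P = 31.16 / 150 = 0.21.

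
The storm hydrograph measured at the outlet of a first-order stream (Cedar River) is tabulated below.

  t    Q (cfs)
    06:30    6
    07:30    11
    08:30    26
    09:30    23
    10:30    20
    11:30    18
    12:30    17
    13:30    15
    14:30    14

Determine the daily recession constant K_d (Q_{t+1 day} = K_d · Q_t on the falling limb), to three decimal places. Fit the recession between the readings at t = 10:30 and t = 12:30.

K_d ≈ 0.142

Between t = 10:30 and t = 12:30 the flow falls from 20 to 17 cfs over 2×1 h = 2 h.
Per-interval ratio K = (17/20)^(1/2) = 0.9220; K_d = K^(24/1) = 0.142.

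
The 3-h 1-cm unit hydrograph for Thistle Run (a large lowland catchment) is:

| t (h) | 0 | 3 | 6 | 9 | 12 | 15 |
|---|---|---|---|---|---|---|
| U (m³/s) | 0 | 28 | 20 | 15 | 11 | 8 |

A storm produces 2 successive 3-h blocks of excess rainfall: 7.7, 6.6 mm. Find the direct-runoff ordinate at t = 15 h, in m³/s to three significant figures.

By discrete convolution, Q_j = Σ (P_i / 10 mm) · U_{j−i}.
At t = 15 h (j=5): Q = (7.7/10)·8 + (6.6/10)·11 = 13.4 m³/s.

Q ≈ 13.4 m³/s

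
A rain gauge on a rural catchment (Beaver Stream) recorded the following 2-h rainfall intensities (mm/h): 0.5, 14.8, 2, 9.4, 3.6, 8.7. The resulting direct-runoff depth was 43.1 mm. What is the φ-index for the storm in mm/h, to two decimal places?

φ ≈ 3.78 mm/h

Only the 3 blocks with intensity above φ contribute runoff: 14.8, 9.4, 8.7 mm/h.
Σ(I−φ)·Δt = d  ⇒  (14.8+9.4+8.7 − 3φ)·2 = 43.1
φ = (32.90 − 43.1/2) / 3 = 3.78 mm/h.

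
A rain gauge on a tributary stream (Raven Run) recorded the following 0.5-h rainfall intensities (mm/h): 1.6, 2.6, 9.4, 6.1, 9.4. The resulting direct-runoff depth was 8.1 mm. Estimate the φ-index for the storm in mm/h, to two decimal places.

φ ≈ 2.90 mm/h

Only the 3 blocks with intensity above φ contribute runoff: 9.4, 6.1, 9.4 mm/h.
Σ(I−φ)·Δt = d  ⇒  (9.4+6.1+9.4 − 3φ)·0.5 = 8.1
φ = (24.90 − 8.1/0.5) / 3 = 2.90 mm/h.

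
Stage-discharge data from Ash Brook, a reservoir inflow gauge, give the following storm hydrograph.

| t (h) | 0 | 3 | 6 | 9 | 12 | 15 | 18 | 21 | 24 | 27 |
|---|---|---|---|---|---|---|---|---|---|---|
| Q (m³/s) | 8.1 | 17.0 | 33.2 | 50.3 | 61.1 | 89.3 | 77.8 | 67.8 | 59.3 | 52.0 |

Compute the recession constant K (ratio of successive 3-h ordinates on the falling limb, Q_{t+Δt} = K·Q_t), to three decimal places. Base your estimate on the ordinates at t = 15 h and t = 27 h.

Using the recession-limb readings at t = 15 h and t = 27 h: Q falls from 89.3 to 52.0 m³/s over 4 intervals.
K = (Q₂/Q₁)^(1/4) = (52.0/89.3)^(1/4) = 0.874.

K ≈ 0.874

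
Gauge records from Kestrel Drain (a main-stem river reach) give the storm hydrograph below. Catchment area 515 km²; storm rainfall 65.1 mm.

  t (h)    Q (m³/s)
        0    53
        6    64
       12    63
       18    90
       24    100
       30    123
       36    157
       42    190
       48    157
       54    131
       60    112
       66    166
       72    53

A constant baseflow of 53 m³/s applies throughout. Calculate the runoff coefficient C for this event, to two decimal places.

ΣQ_DR = 770.0 m³/s; V = ΣQ_DR·Δt = 1.663 × 10^7 m³.
Runoff depth d = V / A = 32.30 mm.
C = d / P = 32.30 / 65.1 = 0.50.

C ≈ 0.50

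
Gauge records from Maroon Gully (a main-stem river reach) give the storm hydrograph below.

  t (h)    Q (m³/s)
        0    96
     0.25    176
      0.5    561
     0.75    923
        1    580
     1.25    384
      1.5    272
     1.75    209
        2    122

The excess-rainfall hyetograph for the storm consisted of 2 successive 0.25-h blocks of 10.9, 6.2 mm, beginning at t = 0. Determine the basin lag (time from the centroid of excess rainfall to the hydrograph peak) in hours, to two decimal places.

t_L ≈ 0.53 h

Centroid of excess rainfall: t_c = Σ P_i·t̄_i / ΣP_i = 0.2156 h (block centres at 0.125, 0.375 h).
Hydrograph peak occurs at t = 0.75 h, so basin lag t_L = 0.75 − 0.2156 = 0.53 h.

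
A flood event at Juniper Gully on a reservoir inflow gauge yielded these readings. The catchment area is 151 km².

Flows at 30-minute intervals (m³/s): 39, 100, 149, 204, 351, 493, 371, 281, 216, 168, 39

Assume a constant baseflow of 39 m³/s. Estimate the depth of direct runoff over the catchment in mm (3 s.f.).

d ≈ 23.6 mm

Direct runoff: 0.0, 61.0, 110.0, 165.0, 312.0, 454.0, 332.0, 242.0, 177.0, 129.0, 0.0 m³/s; ΣQ_DR = 1982 m³/s.
V = ΣQ_DR · Δt = 1982 × 1800 s = 3.568 × 10^6 m³.
Over A = 151 km², depth = V / A = 23.6 mm.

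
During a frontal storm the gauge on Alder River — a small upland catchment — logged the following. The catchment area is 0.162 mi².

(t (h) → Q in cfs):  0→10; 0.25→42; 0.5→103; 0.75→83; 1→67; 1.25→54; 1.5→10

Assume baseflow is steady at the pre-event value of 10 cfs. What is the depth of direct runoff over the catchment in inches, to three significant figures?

Direct runoff: 0.0, 32.0, 93.0, 73.0, 57.0, 44.0, 0.0 cfs; ΣQ_DR = 299.0 cfs.
V = ΣQ_DR · Δt = 299.0 × 900 s = 2.691 × 10^5 ft³.
Over A = 0.162 mi², depth = V / A = 0.715 in.

d ≈ 0.715 in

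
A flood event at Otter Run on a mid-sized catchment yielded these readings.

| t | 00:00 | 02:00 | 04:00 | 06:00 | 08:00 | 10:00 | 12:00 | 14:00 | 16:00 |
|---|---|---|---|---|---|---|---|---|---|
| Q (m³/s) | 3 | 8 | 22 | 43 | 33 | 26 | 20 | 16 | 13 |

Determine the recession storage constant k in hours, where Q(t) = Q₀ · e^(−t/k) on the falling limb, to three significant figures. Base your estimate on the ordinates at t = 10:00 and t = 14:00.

On the falling limb, Q drops from 26 to 16 m³/s between t = 10:00 and t = 14:00 (Δt = 4 h).
k = −Δt / ln(Q₂/Q₁) = −4 / ln(16/26) = 8.24 h.

k ≈ 8.24 h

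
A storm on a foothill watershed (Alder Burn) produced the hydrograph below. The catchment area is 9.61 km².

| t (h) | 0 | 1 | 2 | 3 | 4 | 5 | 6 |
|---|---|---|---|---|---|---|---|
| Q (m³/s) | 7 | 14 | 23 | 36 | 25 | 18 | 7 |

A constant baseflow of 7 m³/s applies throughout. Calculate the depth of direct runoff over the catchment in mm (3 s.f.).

d ≈ 30.3 mm

Direct runoff: 0.0, 7.0, 16.0, 29.0, 18.0, 11.0, 0.0 m³/s; ΣQ_DR = 81.00 m³/s.
V = ΣQ_DR · Δt = 81.00 × 3600 s = 2.916 × 10^5 m³.
Over A = 9.61 km², depth = V / A = 30.3 mm.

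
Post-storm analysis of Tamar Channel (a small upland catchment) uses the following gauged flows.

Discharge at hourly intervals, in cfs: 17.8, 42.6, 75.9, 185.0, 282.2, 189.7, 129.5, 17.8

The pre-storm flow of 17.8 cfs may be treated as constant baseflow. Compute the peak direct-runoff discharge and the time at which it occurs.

Subtracting baseflow gives direct-runoff ordinates: 0.0, 24.8, 58.1, 167.2, 264.4, 171.9, 111.7, 0.0 cfs.
The maximum is 264.4 cfs, occurring at the reading for t = 4 h.

Q_p = 264.4 cfs at t = 4 h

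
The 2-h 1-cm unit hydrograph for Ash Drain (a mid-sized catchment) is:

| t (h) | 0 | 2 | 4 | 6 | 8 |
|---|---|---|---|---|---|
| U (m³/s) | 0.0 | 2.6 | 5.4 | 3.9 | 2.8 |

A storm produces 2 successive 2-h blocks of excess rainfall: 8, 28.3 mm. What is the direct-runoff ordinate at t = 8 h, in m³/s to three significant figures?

By discrete convolution, Q_j = Σ (P_i / 10 mm) · U_{j−i}.
At t = 8 h (j=4): Q = (8/10)·2.8 + (28.3/10)·3.9 = 13.3 m³/s.

Q ≈ 13.3 m³/s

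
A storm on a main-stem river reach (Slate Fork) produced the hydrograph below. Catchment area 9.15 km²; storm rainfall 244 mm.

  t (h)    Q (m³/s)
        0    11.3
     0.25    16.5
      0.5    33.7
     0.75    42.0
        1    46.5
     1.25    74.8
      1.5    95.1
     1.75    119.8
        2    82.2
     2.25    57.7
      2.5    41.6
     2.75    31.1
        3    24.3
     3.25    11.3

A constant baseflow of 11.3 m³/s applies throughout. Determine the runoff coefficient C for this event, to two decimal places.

C ≈ 0.21

ΣQ_DR = 529.7 m³/s; V = ΣQ_DR·Δt = 4.767 × 10^5 m³.
Runoff depth d = V / A = 52.10 mm.
C = d / P = 52.10 / 244 = 0.21.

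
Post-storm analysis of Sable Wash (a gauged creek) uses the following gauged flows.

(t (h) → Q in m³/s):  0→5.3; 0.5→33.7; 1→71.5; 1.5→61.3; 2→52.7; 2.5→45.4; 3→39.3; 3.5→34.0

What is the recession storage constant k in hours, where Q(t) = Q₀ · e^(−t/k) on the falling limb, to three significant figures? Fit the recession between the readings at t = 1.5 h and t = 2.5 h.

On the falling limb, Q drops from 61.3 to 45.4 m³/s between t = 1.5 h and t = 2.5 h (Δt = 1 h).
k = −Δt / ln(Q₂/Q₁) = −1 / ln(45.4/61.3) = 3.33 h.

k ≈ 3.33 h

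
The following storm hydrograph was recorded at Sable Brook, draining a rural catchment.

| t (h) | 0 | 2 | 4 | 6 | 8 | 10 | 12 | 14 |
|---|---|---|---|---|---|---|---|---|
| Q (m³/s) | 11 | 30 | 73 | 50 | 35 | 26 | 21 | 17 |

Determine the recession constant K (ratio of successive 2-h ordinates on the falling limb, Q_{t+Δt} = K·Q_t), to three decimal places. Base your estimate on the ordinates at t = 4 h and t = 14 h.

K ≈ 0.747

Using the recession-limb readings at t = 4 h and t = 14 h: Q falls from 73 to 17 m³/s over 5 intervals.
K = (Q₂/Q₁)^(1/5) = (17/73)^(1/5) = 0.747.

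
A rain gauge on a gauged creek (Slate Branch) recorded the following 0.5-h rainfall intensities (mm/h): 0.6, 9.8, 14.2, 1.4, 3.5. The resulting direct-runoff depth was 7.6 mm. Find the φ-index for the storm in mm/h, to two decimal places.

Only the 2 blocks with intensity above φ contribute runoff: 9.8, 14.2 mm/h.
Σ(I−φ)·Δt = d  ⇒  (9.8+14.2 − 2φ)·0.5 = 7.6
φ = (24.00 − 7.6/0.5) / 2 = 4.40 mm/h.

φ ≈ 4.40 mm/h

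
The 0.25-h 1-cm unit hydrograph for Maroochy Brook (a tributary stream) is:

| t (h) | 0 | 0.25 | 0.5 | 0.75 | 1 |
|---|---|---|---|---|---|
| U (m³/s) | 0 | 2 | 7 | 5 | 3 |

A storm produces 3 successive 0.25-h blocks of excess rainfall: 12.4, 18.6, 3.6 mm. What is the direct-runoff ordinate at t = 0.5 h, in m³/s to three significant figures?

By discrete convolution, Q_j = Σ (P_i / 10 mm) · U_{j−i}.
At t = 0.5 h (j=2): Q = (12.4/10)·7 + (18.6/10)·2 + (3.6/10)·0 = 12.4 m³/s.

Q ≈ 12.4 m³/s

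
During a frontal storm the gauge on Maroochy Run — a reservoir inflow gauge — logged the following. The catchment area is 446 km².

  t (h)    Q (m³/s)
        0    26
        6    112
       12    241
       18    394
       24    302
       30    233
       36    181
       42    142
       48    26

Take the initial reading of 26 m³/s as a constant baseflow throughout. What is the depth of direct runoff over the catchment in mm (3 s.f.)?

Direct runoff: 0.0, 86.0, 215.0, 368.0, 276.0, 207.0, 155.0, 116.0, 0.0 m³/s; ΣQ_DR = 1423 m³/s.
V = ΣQ_DR · Δt = 1423 × 21600 s = 3.074 × 10^7 m³.
Over A = 446 km², depth = V / A = 68.9 mm.

d ≈ 68.9 mm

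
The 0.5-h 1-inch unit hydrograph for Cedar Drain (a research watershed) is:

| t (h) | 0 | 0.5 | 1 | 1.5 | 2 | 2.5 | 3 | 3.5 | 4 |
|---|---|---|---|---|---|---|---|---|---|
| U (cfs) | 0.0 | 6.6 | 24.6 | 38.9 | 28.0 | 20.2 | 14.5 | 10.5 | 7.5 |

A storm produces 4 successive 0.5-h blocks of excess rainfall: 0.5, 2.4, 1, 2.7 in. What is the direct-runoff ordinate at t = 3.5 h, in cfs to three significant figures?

By discrete convolution, Q_j = Σ (P_i / 1 in) · U_{j−i}.
At t = 3.5 h (j=7): Q = (0.5/1)·10.5 + (2.4/1)·14.5 + (1/1)·20.2 + (2.7/1)·28.0 = 136 cfs.

Q ≈ 136 cfs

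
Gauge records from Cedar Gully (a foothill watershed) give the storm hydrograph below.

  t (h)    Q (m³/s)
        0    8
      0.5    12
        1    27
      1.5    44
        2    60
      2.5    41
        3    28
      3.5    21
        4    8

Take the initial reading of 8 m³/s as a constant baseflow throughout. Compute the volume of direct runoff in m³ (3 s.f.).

Direct-runoff ordinates (Q − Q_b): 0.0, 4.0, 19.0, 36.0, 52.0, 33.0, 20.0, 13.0, 0.0 m³/s.
ΣQ_DR = 177.0 m³/s.
With Δt = 0.5 h = 1800 s, V = ΣQ_DR · Δt = 177.0 × 1800 = 3.19 × 10^5 m³.

V ≈ 3.19 × 10^5 m³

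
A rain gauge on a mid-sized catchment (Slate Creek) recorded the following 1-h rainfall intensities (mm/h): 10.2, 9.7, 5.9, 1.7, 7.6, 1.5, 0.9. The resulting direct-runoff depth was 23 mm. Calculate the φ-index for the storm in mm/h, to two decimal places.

φ ≈ 2.60 mm/h

Only the 4 blocks with intensity above φ contribute runoff: 10.2, 9.7, 5.9, 7.6 mm/h.
Σ(I−φ)·Δt = d  ⇒  (10.2+9.7+5.9+7.6 − 4φ)·1 = 23
φ = (33.40 − 23/1) / 4 = 2.60 mm/h.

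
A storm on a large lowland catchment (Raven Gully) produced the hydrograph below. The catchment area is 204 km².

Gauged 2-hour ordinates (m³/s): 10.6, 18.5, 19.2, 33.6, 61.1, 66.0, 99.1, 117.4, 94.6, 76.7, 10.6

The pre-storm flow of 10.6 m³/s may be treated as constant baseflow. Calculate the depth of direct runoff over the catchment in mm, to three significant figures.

d ≈ 17.3 mm

Direct runoff: 0.0, 7.9, 8.6, 23.0, 50.5, 55.4, 88.5, 106.8, 84.0, 66.1, 0.0 m³/s; ΣQ_DR = 490.8 m³/s.
V = ΣQ_DR · Δt = 490.8 × 7200 s = 3.534 × 10^6 m³.
Over A = 204 km², depth = V / A = 17.3 mm.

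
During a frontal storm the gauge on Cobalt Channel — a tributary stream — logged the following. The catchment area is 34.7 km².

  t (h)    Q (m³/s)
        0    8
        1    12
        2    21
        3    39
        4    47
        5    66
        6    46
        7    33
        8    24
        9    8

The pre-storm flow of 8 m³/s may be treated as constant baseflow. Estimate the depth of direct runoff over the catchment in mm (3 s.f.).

Direct runoff: 0.0, 4.0, 13.0, 31.0, 39.0, 58.0, 38.0, 25.0, 16.0, 0.0 m³/s; ΣQ_DR = 224.0 m³/s.
V = ΣQ_DR · Δt = 224.0 × 3600 s = 8.064 × 10^5 m³.
Over A = 34.7 km², depth = V / A = 23.2 mm.

d ≈ 23.2 mm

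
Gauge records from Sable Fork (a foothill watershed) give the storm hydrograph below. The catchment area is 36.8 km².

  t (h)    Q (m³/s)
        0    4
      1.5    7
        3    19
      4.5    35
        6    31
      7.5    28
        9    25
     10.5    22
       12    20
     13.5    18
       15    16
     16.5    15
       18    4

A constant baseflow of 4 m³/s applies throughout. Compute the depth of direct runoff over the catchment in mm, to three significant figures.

Direct runoff: 0.0, 3.0, 15.0, 31.0, 27.0, 24.0, 21.0, 18.0, 16.0, 14.0, 12.0, 11.0, 0.0 m³/s; ΣQ_DR = 192.0 m³/s.
V = ΣQ_DR · Δt = 192.0 × 5400 s = 1.037 × 10^6 m³.
Over A = 36.8 km², depth = V / A = 28.2 mm.

d ≈ 28.2 mm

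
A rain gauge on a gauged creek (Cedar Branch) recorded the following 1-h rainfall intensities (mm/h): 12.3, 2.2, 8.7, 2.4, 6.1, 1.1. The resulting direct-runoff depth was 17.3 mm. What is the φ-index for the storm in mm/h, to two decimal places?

Only the 3 blocks with intensity above φ contribute runoff: 12.3, 8.7, 6.1 mm/h.
Σ(I−φ)·Δt = d  ⇒  (12.3+8.7+6.1 − 3φ)·1 = 17.3
φ = (27.10 − 17.3/1) / 3 = 3.27 mm/h.

φ ≈ 3.27 mm/h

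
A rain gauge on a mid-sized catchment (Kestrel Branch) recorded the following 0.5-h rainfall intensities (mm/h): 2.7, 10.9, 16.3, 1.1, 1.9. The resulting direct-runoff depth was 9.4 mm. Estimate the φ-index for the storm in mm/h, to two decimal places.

Only the 2 blocks with intensity above φ contribute runoff: 10.9, 16.3 mm/h.
Σ(I−φ)·Δt = d  ⇒  (10.9+16.3 − 2φ)·0.5 = 9.4
φ = (27.20 − 9.4/0.5) / 2 = 4.20 mm/h.

φ ≈ 4.20 mm/h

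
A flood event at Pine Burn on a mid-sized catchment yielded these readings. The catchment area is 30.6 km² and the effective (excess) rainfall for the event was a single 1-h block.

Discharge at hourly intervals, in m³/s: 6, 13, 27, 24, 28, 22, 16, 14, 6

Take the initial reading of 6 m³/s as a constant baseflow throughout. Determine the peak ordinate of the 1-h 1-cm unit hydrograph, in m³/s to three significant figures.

U_p ≈ 18.3 m³/s

Direct runoff: 0.0, 7.0, 21.0, 18.0, 22.0, 16.0, 10.0, 8.0, 0.0 m³/s; ΣQ_DR = 102.0 m³/s, peak = 22.0 m³/s.
Runoff depth d = ΣQ_DR·Δt / A = 102.0 × 3600 / (30.6 km²) = 12.00 mm.
The 1-cm UH is the DRH scaled by (10 mm)/d, so U_p = 22.0 × 10/12.00 = 18.3 m³/s.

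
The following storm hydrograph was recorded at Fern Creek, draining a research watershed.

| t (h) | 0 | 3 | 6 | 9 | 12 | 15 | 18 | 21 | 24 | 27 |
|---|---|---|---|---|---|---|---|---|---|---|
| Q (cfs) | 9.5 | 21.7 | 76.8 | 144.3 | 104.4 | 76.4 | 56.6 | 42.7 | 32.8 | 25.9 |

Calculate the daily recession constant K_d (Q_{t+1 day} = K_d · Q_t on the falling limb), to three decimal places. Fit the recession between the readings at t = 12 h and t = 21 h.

Between t = 12 h and t = 21 h the flow falls from 104.4 to 42.7 cfs over 3×3 h = 9 h.
Per-interval ratio K = (42.7/104.4)^(1/3) = 0.7423; K_d = K^(24/3) = 0.092.

K_d ≈ 0.092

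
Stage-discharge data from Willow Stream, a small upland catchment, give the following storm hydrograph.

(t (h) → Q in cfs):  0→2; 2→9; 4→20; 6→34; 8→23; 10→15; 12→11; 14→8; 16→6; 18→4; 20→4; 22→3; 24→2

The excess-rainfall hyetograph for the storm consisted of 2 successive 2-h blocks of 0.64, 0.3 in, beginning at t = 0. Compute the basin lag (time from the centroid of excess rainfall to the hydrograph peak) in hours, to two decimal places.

Centroid of excess rainfall: t_c = Σ P_i·t̄_i / ΣP_i = 1.6383 h (block centres at 1, 3 h).
Hydrograph peak occurs at t = 6 h, so basin lag t_L = 6 − 1.6383 = 4.36 h.

t_L ≈ 4.36 h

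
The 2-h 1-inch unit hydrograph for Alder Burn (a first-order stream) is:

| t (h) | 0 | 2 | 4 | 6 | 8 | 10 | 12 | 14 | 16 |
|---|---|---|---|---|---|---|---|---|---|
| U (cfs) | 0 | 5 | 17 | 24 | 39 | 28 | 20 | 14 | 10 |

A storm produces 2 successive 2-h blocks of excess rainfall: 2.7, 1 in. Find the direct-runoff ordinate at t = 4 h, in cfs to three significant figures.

Q ≈ 50.9 cfs

By discrete convolution, Q_j = Σ (P_i / 1 in) · U_{j−i}.
At t = 4 h (j=2): Q = (2.7/1)·17 + (1/1)·5 = 50.9 cfs.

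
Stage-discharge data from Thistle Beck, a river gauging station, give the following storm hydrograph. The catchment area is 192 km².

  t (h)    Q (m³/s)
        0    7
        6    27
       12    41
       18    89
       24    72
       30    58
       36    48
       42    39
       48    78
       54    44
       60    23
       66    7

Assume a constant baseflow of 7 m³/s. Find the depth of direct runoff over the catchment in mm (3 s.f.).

Direct runoff: 0.0, 20.0, 34.0, 82.0, 65.0, 51.0, 41.0, 32.0, 71.0, 37.0, 16.0, 0.0 m³/s; ΣQ_DR = 449.0 m³/s.
V = ΣQ_DR · Δt = 449.0 × 21600 s = 9.698 × 10^6 m³.
Over A = 192 km², depth = V / A = 50.5 mm.

d ≈ 50.5 mm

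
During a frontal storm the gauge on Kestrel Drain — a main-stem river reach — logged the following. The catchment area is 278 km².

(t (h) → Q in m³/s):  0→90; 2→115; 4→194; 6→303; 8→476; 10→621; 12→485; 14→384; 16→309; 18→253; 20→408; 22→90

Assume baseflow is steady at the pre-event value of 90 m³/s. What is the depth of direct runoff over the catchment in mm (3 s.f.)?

Direct runoff: 0.0, 25.0, 104.0, 213.0, 386.0, 531.0, 395.0, 294.0, 219.0, 163.0, 318.0, 0.0 m³/s; ΣQ_DR = 2648 m³/s.
V = ΣQ_DR · Δt = 2648 × 7200 s = 1.907 × 10^7 m³.
Over A = 278 km², depth = V / A = 68.6 mm.

d ≈ 68.6 mm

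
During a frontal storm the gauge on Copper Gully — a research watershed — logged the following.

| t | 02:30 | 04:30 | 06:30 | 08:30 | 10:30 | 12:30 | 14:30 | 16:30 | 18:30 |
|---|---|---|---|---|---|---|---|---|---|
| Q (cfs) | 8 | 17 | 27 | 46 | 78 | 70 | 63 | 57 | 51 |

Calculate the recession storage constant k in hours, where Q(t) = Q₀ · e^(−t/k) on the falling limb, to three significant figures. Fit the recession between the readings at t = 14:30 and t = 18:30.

k ≈ 18.9 h

On the falling limb, Q drops from 63 to 51 cfs between t = 14:30 and t = 18:30 (Δt = 4 h).
k = −Δt / ln(Q₂/Q₁) = −4 / ln(51/63) = 18.9 h.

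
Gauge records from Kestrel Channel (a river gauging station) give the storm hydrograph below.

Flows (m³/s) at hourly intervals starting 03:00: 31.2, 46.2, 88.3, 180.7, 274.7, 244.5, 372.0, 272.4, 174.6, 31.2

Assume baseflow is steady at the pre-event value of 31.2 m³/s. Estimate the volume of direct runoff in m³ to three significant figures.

V ≈ 5.05 × 10^6 m³

Direct-runoff ordinates (Q − Q_b): 0.0, 15.0, 57.1, 149.5, 243.5, 213.3, 340.8, 241.2, 143.4, 0.0 m³/s.
ΣQ_DR = 1404 m³/s.
With Δt = 1 h = 3600 s, V = ΣQ_DR · Δt = 1404 × 3600 = 5.05 × 10^6 m³.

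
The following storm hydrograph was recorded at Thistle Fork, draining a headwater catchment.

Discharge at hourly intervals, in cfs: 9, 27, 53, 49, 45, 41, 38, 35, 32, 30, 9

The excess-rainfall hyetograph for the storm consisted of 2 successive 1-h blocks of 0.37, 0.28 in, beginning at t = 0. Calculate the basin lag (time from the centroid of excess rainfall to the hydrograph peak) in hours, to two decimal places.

t_L ≈ 1.07 h

Centroid of excess rainfall: t_c = Σ P_i·t̄_i / ΣP_i = 0.9308 h (block centres at 0.5, 1.5 h).
Hydrograph peak occurs at t = 2 h, so basin lag t_L = 2 − 0.9308 = 1.07 h.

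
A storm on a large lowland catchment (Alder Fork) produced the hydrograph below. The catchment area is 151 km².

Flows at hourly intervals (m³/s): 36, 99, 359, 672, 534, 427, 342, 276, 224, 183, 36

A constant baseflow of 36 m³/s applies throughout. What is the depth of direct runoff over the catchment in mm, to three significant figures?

d ≈ 66.6 mm

Direct runoff: 0.0, 63.0, 323.0, 636.0, 498.0, 391.0, 306.0, 240.0, 188.0, 147.0, 0.0 m³/s; ΣQ_DR = 2792 m³/s.
V = ΣQ_DR · Δt = 2792 × 3600 s = 1.005 × 10^7 m³.
Over A = 151 km², depth = V / A = 66.6 mm.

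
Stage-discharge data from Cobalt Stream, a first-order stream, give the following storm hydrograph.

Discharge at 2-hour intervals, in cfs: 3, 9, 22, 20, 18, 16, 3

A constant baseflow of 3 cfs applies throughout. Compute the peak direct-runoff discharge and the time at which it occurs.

Subtracting baseflow gives direct-runoff ordinates: 0.0, 6.0, 19.0, 17.0, 15.0, 13.0, 0.0 cfs.
The maximum is 19.0 cfs, occurring at the reading for t = 4 h.

Q_p = 19.0 cfs at t = 4 h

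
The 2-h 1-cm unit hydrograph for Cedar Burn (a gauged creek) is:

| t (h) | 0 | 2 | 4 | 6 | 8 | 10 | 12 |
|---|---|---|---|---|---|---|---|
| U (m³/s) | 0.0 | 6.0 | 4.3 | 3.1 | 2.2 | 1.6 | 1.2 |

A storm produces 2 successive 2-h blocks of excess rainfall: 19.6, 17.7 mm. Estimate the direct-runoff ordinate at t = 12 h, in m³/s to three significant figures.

By discrete convolution, Q_j = Σ (P_i / 10 mm) · U_{j−i}.
At t = 12 h (j=6): Q = (19.6/10)·1.2 + (17.7/10)·1.6 = 5.18 m³/s.

Q ≈ 5.18 m³/s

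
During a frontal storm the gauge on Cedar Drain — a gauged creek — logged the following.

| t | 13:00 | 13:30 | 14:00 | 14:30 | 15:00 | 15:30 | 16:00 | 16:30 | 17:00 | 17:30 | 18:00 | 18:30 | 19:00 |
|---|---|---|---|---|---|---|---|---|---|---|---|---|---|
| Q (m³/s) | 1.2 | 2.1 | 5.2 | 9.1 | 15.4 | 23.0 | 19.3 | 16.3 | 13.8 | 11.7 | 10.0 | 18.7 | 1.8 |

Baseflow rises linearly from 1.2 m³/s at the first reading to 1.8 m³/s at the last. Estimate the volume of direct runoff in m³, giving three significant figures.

V ≈ 2.31 × 10^5 m³

Direct-runoff ordinates (Q − Q_b): 0.00, 0.85, 3.90, 7.75, 14.00, 21.55, 17.80, 14.75, 12.20, 10.05, 8.30, 16.95, 0.00 m³/s.
ΣQ_DR = 128.1 m³/s.
With Δt = 0.5 h = 1800 s, V = ΣQ_DR · Δt = 128.1 × 1800 = 2.31 × 10^5 m³.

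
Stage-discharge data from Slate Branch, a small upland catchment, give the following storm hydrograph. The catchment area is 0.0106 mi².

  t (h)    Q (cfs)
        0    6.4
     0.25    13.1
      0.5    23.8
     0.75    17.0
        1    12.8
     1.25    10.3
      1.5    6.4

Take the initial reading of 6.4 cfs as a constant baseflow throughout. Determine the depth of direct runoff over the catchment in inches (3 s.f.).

d ≈ 1.64 in

Direct runoff: 0.0, 6.7, 17.4, 10.6, 6.4, 3.9, 0.0 cfs; ΣQ_DR = 45.00 cfs.
V = ΣQ_DR · Δt = 45.00 × 900 s = 40500 ft³.
Over A = 0.0106 mi², depth = V / A = 1.64 in.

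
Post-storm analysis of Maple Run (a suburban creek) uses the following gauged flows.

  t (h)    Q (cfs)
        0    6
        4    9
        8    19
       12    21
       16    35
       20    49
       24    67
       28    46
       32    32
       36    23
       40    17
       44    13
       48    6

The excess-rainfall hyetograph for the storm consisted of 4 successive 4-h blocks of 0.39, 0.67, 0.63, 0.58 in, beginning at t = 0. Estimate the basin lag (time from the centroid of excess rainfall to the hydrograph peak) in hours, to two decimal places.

Centroid of excess rainfall: t_c = Σ P_i·t̄_i / ΣP_i = 8.4670 h (block centres at 2, 6, 10, 14 h).
Hydrograph peak occurs at t = 24 h, so basin lag t_L = 24 − 8.4670 = 15.53 h.

t_L ≈ 15.53 h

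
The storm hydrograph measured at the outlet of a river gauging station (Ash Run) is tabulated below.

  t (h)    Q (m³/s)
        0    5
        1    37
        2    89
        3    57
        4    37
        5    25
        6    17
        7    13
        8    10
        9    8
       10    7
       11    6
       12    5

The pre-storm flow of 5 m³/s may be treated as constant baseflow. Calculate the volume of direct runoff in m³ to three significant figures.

V ≈ 9.04 × 10^5 m³

Direct-runoff ordinates (Q − Q_b): 0.0, 32.0, 84.0, 52.0, 32.0, 20.0, 12.0, 8.0, 5.0, 3.0, 2.0, 1.0, 0.0 m³/s.
ΣQ_DR = 251.0 m³/s.
With Δt = 1 h = 3600 s, V = ΣQ_DR · Δt = 251.0 × 3600 = 9.04 × 10^5 m³.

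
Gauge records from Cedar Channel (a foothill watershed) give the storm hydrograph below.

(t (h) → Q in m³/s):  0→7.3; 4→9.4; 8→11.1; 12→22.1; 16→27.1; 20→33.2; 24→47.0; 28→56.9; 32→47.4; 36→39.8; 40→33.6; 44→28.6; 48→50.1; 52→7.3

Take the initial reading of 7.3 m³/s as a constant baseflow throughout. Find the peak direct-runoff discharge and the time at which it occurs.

Subtracting baseflow gives direct-runoff ordinates: 0.0, 2.1, 3.8, 14.8, 19.8, 25.9, 39.7, 49.6, 40.1, 32.5, 26.3, 21.3, 42.8, 0.0 m³/s.
The maximum is 49.6 m³/s, occurring at the reading for t = 28 h.

Q_p = 49.6 m³/s at t = 28 h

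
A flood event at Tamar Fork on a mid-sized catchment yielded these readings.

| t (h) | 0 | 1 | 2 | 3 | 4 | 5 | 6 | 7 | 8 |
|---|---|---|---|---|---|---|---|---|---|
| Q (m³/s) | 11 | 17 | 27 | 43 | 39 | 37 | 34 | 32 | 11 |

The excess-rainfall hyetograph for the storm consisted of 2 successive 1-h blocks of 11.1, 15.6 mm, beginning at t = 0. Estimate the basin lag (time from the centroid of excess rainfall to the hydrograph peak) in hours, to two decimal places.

Centroid of excess rainfall: t_c = Σ P_i·t̄_i / ΣP_i = 1.0843 h (block centres at 0.5, 1.5 h).
Hydrograph peak occurs at t = 3 h, so basin lag t_L = 3 − 1.0843 = 1.92 h.

t_L ≈ 1.92 h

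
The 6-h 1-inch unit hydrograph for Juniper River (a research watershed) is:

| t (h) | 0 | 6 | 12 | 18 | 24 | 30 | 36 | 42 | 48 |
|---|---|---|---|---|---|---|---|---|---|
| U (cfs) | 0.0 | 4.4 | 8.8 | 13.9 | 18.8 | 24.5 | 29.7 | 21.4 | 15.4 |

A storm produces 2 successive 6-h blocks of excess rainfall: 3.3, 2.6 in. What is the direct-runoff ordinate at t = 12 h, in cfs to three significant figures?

By discrete convolution, Q_j = Σ (P_i / 1 in) · U_{j−i}.
At t = 12 h (j=2): Q = (3.3/1)·8.8 + (2.6/1)·4.4 = 40.5 cfs.

Q ≈ 40.5 cfs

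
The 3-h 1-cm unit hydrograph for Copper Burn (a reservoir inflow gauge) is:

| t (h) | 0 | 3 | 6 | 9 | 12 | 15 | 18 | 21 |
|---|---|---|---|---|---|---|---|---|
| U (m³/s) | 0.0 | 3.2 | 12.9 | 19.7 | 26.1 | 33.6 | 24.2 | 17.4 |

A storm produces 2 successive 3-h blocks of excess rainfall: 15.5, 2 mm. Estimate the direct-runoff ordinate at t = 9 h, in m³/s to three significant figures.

By discrete convolution, Q_j = Σ (P_i / 10 mm) · U_{j−i}.
At t = 9 h (j=3): Q = (15.5/10)·19.7 + (2/10)·12.9 = 33.1 m³/s.

Q ≈ 33.1 m³/s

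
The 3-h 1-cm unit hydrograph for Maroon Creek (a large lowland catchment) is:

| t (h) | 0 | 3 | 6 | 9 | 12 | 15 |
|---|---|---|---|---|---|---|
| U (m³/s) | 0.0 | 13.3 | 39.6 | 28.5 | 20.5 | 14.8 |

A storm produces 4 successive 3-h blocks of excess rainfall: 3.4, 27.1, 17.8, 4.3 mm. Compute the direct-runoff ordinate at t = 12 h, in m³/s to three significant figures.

By discrete convolution, Q_j = Σ (P_i / 10 mm) · U_{j−i}.
At t = 12 h (j=4): Q = (3.4/10)·20.5 + (27.1/10)·28.5 + (17.8/10)·39.6 + (4.3/10)·13.3 = 160 m³/s.

Q ≈ 160 m³/s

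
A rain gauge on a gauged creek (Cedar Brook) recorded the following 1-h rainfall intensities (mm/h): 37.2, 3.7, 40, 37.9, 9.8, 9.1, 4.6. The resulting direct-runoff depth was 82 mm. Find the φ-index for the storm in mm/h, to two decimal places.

Only the 3 blocks with intensity above φ contribute runoff: 37.2, 40, 37.9 mm/h.
Σ(I−φ)·Δt = d  ⇒  (37.2+40+37.9 − 3φ)·1 = 82
φ = (115.1 − 82/1) / 3 = 11.03 mm/h.

φ ≈ 11.03 mm/h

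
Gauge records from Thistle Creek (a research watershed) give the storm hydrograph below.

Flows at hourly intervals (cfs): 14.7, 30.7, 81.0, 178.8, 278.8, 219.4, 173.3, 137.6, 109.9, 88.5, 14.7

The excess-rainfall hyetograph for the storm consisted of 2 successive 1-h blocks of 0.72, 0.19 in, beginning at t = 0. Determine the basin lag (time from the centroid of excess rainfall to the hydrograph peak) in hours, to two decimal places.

t_L ≈ 3.29 h

Centroid of excess rainfall: t_c = Σ P_i·t̄_i / ΣP_i = 0.7088 h (block centres at 0.5, 1.5 h).
Hydrograph peak occurs at t = 4 h, so basin lag t_L = 4 − 0.7088 = 3.29 h.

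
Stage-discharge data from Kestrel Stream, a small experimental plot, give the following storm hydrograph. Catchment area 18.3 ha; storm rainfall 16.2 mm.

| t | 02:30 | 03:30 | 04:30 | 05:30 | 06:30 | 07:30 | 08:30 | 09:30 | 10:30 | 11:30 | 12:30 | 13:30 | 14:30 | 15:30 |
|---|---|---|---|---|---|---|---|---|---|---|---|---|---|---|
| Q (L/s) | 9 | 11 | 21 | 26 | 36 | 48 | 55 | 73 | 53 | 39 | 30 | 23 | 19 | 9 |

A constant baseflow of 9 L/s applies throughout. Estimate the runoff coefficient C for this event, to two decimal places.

C ≈ 0.40

ΣQ_DR = 326.0 L/s; V = ΣQ_DR·Δt = 1.174 × 10^6 L.
Runoff depth d = V / A = 6.413 mm.
C = d / P = 6.413 / 16.2 = 0.40.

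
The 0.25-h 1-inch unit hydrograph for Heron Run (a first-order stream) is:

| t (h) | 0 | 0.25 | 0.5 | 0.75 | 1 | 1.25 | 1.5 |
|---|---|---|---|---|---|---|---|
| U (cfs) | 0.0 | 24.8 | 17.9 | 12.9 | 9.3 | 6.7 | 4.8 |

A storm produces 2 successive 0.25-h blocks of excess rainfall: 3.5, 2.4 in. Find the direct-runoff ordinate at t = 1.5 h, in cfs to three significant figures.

Q ≈ 32.9 cfs

By discrete convolution, Q_j = Σ (P_i / 1 in) · U_{j−i}.
At t = 1.5 h (j=6): Q = (3.5/1)·4.8 + (2.4/1)·6.7 = 32.9 cfs.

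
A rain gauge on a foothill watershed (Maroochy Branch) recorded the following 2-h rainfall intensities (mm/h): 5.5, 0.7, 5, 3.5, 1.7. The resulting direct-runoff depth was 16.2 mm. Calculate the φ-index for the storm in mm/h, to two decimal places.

φ ≈ 1.97 mm/h

Only the 3 blocks with intensity above φ contribute runoff: 5.5, 5, 3.5 mm/h.
Σ(I−φ)·Δt = d  ⇒  (5.5+5+3.5 − 3φ)·2 = 16.2
φ = (14.00 − 16.2/2) / 3 = 1.97 mm/h.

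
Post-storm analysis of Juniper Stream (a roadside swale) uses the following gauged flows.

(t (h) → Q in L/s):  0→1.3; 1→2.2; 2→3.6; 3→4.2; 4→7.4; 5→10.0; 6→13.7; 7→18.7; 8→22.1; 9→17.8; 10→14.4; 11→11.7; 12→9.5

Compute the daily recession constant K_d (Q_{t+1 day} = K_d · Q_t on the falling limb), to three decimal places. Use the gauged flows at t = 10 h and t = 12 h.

K_d ≈ 0.007

Between t = 10 h and t = 12 h the flow falls from 14.4 to 9.5 L/s over 2×1 h = 2 h.
Per-interval ratio K = (9.5/14.4)^(1/2) = 0.8122; K_d = K^(24/1) = 0.007.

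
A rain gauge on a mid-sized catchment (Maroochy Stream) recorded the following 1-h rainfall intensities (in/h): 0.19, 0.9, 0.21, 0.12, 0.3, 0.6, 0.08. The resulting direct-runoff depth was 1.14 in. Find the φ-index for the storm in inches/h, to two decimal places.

φ ≈ 0.22 in/h

Only the 3 blocks with intensity above φ contribute runoff: 0.9, 0.3, 0.6 in/h.
Σ(I−φ)·Δt = d  ⇒  (0.9+0.3+0.6 − 3φ)·1 = 1.14
φ = (1.800 − 1.14/1) / 3 = 0.22 in/h.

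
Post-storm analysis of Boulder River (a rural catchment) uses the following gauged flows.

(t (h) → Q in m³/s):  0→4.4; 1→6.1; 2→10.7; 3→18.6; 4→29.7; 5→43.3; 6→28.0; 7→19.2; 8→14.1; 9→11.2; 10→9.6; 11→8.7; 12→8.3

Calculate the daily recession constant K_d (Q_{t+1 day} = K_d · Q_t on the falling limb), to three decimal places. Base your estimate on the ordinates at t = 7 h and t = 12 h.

K_d ≈ 0.018

Between t = 7 h and t = 12 h the flow falls from 19.2 to 8.3 m³/s over 5×1 h = 5 h.
Per-interval ratio K = (8.3/19.2)^(1/5) = 0.8456; K_d = K^(24/1) = 0.018.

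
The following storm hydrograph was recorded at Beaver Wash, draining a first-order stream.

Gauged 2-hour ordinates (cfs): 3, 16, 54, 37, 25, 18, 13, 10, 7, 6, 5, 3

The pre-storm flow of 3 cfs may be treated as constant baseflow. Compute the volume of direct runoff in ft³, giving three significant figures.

V ≈ 1.16 × 10^6 ft³

Direct-runoff ordinates (Q − Q_b): 0.0, 13.0, 51.0, 34.0, 22.0, 15.0, 10.0, 7.0, 4.0, 3.0, 2.0, 0.0 cfs.
ΣQ_DR = 161.0 cfs.
With Δt = 2 h = 7200 s, V = ΣQ_DR · Δt = 161.0 × 7200 = 1.16 × 10^6 ft³.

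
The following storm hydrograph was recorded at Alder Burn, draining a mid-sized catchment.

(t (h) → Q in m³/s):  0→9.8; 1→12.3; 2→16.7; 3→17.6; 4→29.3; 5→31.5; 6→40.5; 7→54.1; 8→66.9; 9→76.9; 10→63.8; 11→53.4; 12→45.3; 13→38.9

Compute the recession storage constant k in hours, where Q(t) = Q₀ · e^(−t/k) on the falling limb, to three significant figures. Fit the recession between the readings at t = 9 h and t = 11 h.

k ≈ 5.48 h

On the falling limb, Q drops from 76.9 to 53.4 m³/s between t = 9 h and t = 11 h (Δt = 2 h).
k = −Δt / ln(Q₂/Q₁) = −2 / ln(53.4/76.9) = 5.48 h.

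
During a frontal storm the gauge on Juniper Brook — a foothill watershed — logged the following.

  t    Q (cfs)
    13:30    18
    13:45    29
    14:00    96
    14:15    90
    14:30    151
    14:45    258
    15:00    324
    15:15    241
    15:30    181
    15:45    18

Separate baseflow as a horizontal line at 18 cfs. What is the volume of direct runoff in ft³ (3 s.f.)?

V ≈ 1.10 × 10^6 ft³

Direct-runoff ordinates (Q − Q_b): 0.0, 11.0, 78.0, 72.0, 133.0, 240.0, 306.0, 223.0, 163.0, 0.0 cfs.
ΣQ_DR = 1226 cfs.
With Δt = 0.25 h = 900 s, V = ΣQ_DR · Δt = 1226 × 900 = 1.10 × 10^6 ft³.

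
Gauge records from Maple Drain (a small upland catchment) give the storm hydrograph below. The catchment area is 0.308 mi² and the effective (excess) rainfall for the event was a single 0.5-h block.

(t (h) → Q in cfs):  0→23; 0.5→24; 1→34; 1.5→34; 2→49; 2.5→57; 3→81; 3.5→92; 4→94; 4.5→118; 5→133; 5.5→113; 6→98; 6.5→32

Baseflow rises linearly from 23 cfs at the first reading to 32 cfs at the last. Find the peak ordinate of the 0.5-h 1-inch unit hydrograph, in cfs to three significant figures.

U_p ≈ 68.6 cfs

Direct runoff: 0.00, 0.31, 9.62, 8.92, 23.23, 30.54, 53.85, 64.15, 65.46, 88.77, 103.08, 82.38, 66.69, 0.00 cfs; ΣQ_DR = 597.0 cfs, peak = 103.08 cfs.
Runoff depth d = ΣQ_DR·Δt / A = 597.0 × 1800 / (0.308 mi²) = 1.502 in.
The 1-inch UH is the DRH scaled by (1 in)/d, so U_p = 103.08 × 1/1.502 = 68.6 cfs.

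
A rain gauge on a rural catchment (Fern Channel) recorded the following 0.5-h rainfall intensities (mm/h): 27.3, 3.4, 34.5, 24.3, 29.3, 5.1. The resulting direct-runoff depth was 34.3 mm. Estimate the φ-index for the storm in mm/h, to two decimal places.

φ ≈ 11.70 mm/h

Only the 4 blocks with intensity above φ contribute runoff: 27.3, 34.5, 24.3, 29.3 mm/h.
Σ(I−φ)·Δt = d  ⇒  (27.3+34.5+24.3+29.3 − 4φ)·0.5 = 34.3
φ = (115.4 − 34.3/0.5) / 4 = 11.70 mm/h.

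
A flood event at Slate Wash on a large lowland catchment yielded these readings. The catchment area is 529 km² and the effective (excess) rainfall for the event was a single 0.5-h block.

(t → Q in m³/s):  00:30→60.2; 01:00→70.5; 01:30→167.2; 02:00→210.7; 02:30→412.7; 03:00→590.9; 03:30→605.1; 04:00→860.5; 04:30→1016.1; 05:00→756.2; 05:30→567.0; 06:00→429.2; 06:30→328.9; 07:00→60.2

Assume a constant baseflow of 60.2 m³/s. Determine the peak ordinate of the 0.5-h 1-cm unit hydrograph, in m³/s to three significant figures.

Direct runoff: 0.0, 10.3, 107.0, 150.5, 352.5, 530.7, 544.9, 800.3, 955.9, 696.0, 506.8, 369.0, 268.7, 0.0 m³/s; ΣQ_DR = 5293 m³/s, peak = 955.9 m³/s.
Runoff depth d = ΣQ_DR·Δt / A = 5293 × 1800 / (529 km²) = 18.01 mm.
The 1-cm UH is the DRH scaled by (10 mm)/d, so U_p = 955.9 × 10/18.01 = 531 m³/s.

U_p ≈ 531 m³/s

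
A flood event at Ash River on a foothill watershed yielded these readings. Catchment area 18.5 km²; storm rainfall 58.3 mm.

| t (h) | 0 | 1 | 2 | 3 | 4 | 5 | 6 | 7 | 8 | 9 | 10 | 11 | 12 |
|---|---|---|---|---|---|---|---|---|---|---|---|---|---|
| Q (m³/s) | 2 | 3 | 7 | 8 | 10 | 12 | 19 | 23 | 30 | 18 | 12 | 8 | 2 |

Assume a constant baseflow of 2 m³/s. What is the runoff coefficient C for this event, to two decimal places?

C ≈ 0.43

ΣQ_DR = 128.0 m³/s; V = ΣQ_DR·Δt = 4.608 × 10^5 m³.
Runoff depth d = V / A = 24.91 mm.
C = d / P = 24.91 / 58.3 = 0.43.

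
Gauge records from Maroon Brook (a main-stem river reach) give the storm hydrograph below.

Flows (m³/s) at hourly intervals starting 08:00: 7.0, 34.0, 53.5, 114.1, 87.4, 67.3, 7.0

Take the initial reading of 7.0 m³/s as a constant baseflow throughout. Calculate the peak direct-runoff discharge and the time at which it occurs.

Subtracting baseflow gives direct-runoff ordinates: 0.0, 27.0, 46.5, 107.1, 80.4, 60.3, 0.0 m³/s.
The maximum is 107.1 m³/s, occurring at the reading for t = 11:00.

Q_p = 107.1 m³/s at t = 11:00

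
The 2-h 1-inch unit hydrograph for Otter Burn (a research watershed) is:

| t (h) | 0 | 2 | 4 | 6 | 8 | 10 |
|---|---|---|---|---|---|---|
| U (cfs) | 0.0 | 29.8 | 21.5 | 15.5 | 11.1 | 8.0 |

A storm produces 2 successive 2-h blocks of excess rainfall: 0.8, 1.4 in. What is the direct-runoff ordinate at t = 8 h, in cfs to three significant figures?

By discrete convolution, Q_j = Σ (P_i / 1 in) · U_{j−i}.
At t = 8 h (j=4): Q = (0.8/1)·11.1 + (1.4/1)·15.5 = 30.6 cfs.

Q ≈ 30.6 cfs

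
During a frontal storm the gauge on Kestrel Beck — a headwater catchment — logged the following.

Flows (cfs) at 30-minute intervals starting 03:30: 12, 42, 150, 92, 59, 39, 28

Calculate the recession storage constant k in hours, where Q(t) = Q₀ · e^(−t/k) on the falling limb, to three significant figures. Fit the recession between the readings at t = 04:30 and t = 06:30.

On the falling limb, Q drops from 150 to 28 cfs between t = 04:30 and t = 06:30 (Δt = 2 h).
k = −Δt / ln(Q₂/Q₁) = −2 / ln(28/150) = 1.19 h.

k ≈ 1.19 h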